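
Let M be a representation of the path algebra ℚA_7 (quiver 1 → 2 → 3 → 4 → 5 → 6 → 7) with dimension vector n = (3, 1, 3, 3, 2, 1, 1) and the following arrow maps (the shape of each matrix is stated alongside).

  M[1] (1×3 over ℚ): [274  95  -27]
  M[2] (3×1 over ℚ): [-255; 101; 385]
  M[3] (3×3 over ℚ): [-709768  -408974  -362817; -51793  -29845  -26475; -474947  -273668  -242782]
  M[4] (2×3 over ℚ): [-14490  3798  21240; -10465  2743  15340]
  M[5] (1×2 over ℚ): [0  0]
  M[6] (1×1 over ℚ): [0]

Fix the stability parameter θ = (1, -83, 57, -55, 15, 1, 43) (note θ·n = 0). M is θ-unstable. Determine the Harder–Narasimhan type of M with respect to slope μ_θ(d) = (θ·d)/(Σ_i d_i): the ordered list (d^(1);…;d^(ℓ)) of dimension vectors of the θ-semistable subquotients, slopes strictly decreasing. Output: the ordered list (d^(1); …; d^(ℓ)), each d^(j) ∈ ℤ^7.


Interval decomposition of M: I[1,1]^2, I[1,4], I[3,4], I[3,5], I[5,5], I[6,6], I[7,7].
HN type (ℓ=4): μ^(1)=43; μ^(2)=15; μ^(3)=1; μ^(4)=-41

((0, 0, 0, 0, 0, 0, 1); (0, 0, 0, 0, 2, 0, 0); (2, 0, 3, 3, 0, 1, 0); (1, 1, 0, 0, 0, 0, 0))


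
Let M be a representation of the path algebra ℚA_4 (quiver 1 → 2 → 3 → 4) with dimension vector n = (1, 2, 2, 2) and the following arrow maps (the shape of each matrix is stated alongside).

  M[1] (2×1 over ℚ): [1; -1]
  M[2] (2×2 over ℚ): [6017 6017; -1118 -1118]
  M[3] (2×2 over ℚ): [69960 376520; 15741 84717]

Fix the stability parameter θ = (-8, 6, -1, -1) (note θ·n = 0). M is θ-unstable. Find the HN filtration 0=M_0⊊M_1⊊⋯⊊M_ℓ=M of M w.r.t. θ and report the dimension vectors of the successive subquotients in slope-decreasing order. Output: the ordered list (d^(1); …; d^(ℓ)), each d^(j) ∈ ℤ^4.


Interval decomposition of M: I[1,2], I[2,4], I[3,3], I[4,4].
HN type (ℓ=4): μ^(1)=6; μ^(2)=4/3; μ^(3)=-1; μ^(4)=-8

((0, 1, 0, 0); (0, 1, 1, 1); (0, 0, 1, 1); (1, 0, 0, 0))


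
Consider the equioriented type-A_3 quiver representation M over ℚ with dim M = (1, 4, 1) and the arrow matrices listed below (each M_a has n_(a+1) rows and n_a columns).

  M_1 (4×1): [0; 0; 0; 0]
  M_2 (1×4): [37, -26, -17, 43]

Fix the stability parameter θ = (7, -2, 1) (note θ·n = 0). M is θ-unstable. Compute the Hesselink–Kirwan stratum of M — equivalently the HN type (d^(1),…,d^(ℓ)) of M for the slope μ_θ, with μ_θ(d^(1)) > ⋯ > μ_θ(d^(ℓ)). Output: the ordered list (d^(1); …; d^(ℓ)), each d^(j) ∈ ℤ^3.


Via rank(M_{q-1}∘⋯∘M_p): M ≅ I[1,1], I[2,2]^3, I[2,3].
μ_θ-semistable layers: μ^(1)=7; μ^(2)=1; μ^(3)=-2

((1, 0, 0); (0, 0, 1); (0, 4, 0))


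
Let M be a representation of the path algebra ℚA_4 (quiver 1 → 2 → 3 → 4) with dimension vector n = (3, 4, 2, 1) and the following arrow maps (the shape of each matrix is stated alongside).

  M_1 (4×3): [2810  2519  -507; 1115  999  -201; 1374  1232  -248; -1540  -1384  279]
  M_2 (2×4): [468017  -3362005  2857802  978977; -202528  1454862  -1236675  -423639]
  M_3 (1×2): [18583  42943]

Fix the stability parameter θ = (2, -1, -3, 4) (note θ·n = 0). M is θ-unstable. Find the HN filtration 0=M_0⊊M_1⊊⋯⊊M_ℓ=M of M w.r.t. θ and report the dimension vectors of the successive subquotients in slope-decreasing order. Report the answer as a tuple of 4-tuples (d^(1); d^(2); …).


Interval decomposition of M: I[1,2], I[1,3], I[1,4], I[2,2].
HN type (ℓ=4): μ^(1)=4; μ^(2)=1/2; μ^(3)=-2/3; μ^(4)=-1

((0, 0, 0, 1); (1, 1, 0, 0); (2, 2, 2, 0); (0, 1, 0, 0))


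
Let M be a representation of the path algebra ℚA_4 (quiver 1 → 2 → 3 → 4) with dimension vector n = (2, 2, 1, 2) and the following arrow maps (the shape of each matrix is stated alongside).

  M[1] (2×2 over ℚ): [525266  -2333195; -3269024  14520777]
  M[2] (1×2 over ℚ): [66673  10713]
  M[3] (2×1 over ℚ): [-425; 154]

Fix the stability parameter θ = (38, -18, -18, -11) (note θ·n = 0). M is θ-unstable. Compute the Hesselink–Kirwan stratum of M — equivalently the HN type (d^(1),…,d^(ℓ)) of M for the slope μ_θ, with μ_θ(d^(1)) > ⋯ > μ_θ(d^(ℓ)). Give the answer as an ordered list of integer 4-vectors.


Interval decomposition of M: I[1,2], I[1,4], I[4,4].
HN type (ℓ=3): μ^(1)=10; μ^(2)=-9/4; μ^(3)=-11

((1, 1, 0, 0); (1, 1, 1, 1); (0, 0, 0, 1))


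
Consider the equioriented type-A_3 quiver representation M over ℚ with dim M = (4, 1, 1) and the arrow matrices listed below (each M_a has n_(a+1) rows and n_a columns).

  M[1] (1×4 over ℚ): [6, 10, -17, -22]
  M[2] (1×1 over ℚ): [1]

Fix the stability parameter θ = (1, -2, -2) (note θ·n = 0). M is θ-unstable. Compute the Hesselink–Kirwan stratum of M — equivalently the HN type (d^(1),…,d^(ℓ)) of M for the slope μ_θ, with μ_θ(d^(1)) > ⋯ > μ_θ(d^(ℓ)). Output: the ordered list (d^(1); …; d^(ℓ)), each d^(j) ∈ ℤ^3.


Via rank(M_{q-1}∘⋯∘M_p): M ≅ I[1,1]^3, I[1,3].
μ_θ-semistable layers: μ^(1)=1; μ^(2)=-1

((3, 0, 0); (1, 1, 1))


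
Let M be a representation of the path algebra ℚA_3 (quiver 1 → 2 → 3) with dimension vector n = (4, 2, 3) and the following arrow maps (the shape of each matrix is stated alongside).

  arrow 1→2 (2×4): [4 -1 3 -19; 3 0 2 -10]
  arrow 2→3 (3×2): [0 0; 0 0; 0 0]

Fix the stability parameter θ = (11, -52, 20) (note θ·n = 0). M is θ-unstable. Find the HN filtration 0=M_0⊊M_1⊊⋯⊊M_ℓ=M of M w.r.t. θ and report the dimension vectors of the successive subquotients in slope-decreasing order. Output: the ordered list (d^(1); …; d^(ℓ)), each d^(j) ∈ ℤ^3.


Interval decomposition of M: I[1,1]^2, I[1,2]^2, I[3,3]^3.
HN type (ℓ=3): μ^(1)=20; μ^(2)=11; μ^(3)=-41/2

((0, 0, 3); (2, 0, 0); (2, 2, 0))


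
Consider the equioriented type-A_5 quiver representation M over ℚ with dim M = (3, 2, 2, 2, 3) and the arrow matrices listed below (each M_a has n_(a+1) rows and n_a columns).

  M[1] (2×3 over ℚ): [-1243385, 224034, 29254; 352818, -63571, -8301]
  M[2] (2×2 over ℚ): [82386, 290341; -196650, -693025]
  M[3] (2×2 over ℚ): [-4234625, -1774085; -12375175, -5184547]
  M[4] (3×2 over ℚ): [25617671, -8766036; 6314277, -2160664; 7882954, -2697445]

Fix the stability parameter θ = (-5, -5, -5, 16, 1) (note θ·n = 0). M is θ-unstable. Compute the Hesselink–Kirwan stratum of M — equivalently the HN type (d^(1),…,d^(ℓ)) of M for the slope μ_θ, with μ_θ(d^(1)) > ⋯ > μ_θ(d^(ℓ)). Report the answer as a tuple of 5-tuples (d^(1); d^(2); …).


Barcode: M ≅ I[1,1], I[1,2], I[1,3], I[3,5], I[4,5], I[5,5]. HN layers by μ_θ (3 steps, strictly decreasing):
  μ^(1)=17/2; μ^(2)=1; μ^(3)=-5

((0, 0, 0, 2, 2); (0, 0, 0, 0, 1); (3, 2, 2, 0, 0))


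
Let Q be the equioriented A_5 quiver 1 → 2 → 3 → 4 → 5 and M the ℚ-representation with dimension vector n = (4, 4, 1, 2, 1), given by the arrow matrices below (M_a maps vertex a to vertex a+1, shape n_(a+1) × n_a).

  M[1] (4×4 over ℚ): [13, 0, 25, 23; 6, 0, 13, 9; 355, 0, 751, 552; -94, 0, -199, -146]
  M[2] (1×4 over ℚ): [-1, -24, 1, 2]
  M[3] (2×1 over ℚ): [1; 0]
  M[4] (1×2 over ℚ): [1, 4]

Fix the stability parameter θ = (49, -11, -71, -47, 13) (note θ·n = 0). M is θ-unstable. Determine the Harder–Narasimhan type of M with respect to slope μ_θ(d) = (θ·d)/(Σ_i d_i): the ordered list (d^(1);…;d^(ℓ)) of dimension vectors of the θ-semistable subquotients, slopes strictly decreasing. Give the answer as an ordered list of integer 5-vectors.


Via rank(M_{q-1}∘⋯∘M_p): M ≅ I[1,1], I[1,2]^2, I[1,5], I[2,2], I[4,4].
μ_θ-semistable layers: μ^(1)=49; μ^(2)=19; μ^(3)=13; μ^(4)=-11; μ^(5)=-20; μ^(6)=-47

((1, 0, 0, 0, 0); (2, 2, 0, 0, 0); (0, 0, 0, 0, 1); (0, 1, 0, 0, 0); (1, 1, 1, 1, 0); (0, 0, 0, 1, 0))


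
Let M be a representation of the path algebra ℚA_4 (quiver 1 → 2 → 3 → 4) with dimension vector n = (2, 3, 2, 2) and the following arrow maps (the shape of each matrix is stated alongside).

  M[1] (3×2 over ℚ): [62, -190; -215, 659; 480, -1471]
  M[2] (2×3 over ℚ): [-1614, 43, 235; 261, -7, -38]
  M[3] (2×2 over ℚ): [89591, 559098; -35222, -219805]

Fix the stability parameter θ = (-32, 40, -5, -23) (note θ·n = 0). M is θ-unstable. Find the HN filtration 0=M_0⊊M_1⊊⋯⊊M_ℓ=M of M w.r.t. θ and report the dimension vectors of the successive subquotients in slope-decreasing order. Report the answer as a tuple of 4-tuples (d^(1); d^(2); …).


Via rank(M_{q-1}∘⋯∘M_p): M ≅ I[1,4]^2, I[2,2].
μ_θ-semistable layers: μ^(1)=40; μ^(2)=4; μ^(3)=-32

((0, 1, 0, 0); (0, 2, 2, 2); (2, 0, 0, 0))


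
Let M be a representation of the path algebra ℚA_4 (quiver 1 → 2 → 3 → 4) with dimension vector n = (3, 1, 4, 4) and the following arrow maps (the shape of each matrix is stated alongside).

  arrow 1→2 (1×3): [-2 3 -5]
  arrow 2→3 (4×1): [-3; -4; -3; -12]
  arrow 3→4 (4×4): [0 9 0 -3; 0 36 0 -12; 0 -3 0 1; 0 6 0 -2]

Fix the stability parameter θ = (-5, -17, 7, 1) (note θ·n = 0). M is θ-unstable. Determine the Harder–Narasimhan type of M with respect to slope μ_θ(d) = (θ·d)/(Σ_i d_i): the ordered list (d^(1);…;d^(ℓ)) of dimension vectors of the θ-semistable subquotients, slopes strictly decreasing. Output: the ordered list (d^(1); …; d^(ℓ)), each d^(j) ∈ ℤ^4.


Interval decomposition of M: I[1,1]^2, I[1,3], I[3,3]^2, I[3,4], I[4,4]^3.
HN type (ℓ=5): μ^(1)=7; μ^(2)=4; μ^(3)=1; μ^(4)=-5; μ^(5)=-11

((0, 0, 3, 0); (0, 0, 1, 1); (0, 0, 0, 3); (2, 0, 0, 0); (1, 1, 0, 0))


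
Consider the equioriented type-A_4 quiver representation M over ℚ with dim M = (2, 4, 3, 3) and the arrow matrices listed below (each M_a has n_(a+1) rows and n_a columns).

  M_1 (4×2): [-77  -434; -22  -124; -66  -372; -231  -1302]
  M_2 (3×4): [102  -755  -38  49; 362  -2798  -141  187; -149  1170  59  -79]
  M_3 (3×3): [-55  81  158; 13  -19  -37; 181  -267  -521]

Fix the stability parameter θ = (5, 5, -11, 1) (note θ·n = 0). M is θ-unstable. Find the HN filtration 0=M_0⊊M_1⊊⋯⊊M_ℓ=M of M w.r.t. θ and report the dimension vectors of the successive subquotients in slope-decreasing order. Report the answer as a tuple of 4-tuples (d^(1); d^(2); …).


Interval decomposition of M: I[1,1], I[1,3], I[2,2], I[2,4]^2, I[4,4].
HN type (ℓ=4): μ^(1)=5; μ^(2)=1; μ^(3)=-1/3; μ^(4)=-3

((1, 1, 0, 0); (0, 0, 0, 3); (1, 1, 1, 0); (0, 2, 2, 0))


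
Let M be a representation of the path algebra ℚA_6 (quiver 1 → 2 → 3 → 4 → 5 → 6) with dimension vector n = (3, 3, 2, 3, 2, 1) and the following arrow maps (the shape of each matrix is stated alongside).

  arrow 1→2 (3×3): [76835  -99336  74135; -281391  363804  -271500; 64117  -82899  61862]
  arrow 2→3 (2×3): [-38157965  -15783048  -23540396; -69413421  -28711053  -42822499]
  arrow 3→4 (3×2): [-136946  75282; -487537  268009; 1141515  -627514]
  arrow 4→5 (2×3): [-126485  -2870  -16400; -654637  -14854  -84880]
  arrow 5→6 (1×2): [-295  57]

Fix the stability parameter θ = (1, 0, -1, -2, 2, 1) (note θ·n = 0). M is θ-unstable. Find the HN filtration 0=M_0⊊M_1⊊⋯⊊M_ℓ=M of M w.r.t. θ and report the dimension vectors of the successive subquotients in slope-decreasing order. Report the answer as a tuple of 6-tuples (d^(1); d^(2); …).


Barcode: M ≅ I[1,2], I[1,4]^2, I[4,6], I[5,5]. HN layers by μ_θ (5 steps, strictly decreasing):
  μ^(1)=2; μ^(2)=3/2; μ^(3)=1/2; μ^(4)=-1/2; μ^(5)=-2

((0, 0, 0, 0, 1, 0); (0, 0, 0, 0, 1, 1); (1, 1, 0, 0, 0, 0); (2, 2, 2, 2, 0, 0); (0, 0, 0, 1, 0, 0))


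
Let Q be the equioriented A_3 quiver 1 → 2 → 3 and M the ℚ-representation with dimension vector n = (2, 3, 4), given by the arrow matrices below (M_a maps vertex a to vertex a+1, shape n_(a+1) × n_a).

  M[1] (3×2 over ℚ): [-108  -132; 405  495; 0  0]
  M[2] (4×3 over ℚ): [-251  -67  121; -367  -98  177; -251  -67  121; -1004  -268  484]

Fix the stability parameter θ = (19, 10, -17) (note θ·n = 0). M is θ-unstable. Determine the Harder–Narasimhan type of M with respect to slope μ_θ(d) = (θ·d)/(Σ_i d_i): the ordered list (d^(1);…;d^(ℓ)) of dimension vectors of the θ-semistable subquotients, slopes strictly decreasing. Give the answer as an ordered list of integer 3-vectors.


Interval decomposition of M: I[1,1], I[1,3], I[2,2], I[2,3], I[3,3]^2.
HN type (ℓ=5): μ^(1)=19; μ^(2)=10; μ^(3)=4; μ^(4)=-7/2; μ^(5)=-17

((1, 0, 0); (0, 1, 0); (1, 1, 1); (0, 1, 1); (0, 0, 2))


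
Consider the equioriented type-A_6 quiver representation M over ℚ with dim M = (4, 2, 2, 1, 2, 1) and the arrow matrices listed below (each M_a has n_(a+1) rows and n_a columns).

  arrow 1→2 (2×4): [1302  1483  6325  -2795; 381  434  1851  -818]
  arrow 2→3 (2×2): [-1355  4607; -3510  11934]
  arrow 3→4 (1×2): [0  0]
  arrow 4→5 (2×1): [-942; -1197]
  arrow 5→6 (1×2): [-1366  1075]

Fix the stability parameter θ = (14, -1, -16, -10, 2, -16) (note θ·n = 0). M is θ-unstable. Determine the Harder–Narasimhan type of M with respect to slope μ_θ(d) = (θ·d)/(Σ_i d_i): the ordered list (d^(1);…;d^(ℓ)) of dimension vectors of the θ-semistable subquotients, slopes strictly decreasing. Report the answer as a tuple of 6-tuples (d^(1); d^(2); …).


Barcode: M ≅ I[1,1]^2, I[1,2], I[1,3], I[3,3], I[4,6], I[5,5]. HN layers by μ_θ (7 steps, strictly decreasing):
  μ^(1)=14; μ^(2)=13/2; μ^(3)=2; μ^(4)=-1; μ^(5)=-7; μ^(6)=-10; μ^(7)=-16

((2, 0, 0, 0, 0, 0); (1, 1, 0, 0, 0, 0); (0, 0, 0, 0, 1, 0); (1, 1, 1, 0, 0, 0); (0, 0, 0, 0, 1, 1); (0, 0, 0, 1, 0, 0); (0, 0, 1, 0, 0, 0))


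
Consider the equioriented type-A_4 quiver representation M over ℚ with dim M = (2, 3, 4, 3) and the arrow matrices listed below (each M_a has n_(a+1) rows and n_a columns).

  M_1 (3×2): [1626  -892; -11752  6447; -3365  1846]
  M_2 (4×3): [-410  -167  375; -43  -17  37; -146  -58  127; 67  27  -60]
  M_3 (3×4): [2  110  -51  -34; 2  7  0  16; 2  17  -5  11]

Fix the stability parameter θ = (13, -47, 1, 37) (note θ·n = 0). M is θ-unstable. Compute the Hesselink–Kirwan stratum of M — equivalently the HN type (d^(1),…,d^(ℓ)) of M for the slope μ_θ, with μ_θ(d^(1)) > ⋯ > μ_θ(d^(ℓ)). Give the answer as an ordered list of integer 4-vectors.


Barcode: M ≅ I[1,4]^2, I[2,3], I[3,4]. HN layers by μ_θ (4 steps, strictly decreasing):
  μ^(1)=37; μ^(2)=1; μ^(3)=-17; μ^(4)=-47

((0, 0, 0, 3); (0, 0, 4, 0); (2, 2, 0, 0); (0, 1, 0, 0))


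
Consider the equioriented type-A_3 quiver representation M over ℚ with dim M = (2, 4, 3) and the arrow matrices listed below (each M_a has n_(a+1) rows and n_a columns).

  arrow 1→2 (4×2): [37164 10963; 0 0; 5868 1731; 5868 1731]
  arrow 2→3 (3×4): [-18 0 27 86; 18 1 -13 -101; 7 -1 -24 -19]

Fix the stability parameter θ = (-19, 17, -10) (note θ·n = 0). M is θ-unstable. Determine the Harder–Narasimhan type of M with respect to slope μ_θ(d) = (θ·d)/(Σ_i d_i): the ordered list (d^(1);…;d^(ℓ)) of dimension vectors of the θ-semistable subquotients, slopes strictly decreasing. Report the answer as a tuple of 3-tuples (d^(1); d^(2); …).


Interval decomposition of M: I[1,1], I[1,3], I[2,2], I[2,3]^2.
HN type (ℓ=3): μ^(1)=17; μ^(2)=7/2; μ^(3)=-19

((0, 1, 0); (0, 3, 3); (2, 0, 0))


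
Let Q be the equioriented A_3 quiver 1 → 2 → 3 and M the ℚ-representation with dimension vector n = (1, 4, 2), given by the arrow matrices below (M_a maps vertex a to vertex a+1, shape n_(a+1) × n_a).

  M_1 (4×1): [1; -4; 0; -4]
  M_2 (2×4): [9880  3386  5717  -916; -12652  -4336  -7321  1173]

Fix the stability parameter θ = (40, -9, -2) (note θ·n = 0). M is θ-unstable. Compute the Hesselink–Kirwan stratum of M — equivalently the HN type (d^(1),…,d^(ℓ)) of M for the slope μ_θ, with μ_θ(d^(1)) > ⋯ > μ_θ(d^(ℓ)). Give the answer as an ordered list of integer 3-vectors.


Interval decomposition of M: I[1,2], I[2,2], I[2,3]^2.
HN type (ℓ=3): μ^(1)=31/2; μ^(2)=-2; μ^(3)=-9

((1, 1, 0); (0, 0, 2); (0, 3, 0))


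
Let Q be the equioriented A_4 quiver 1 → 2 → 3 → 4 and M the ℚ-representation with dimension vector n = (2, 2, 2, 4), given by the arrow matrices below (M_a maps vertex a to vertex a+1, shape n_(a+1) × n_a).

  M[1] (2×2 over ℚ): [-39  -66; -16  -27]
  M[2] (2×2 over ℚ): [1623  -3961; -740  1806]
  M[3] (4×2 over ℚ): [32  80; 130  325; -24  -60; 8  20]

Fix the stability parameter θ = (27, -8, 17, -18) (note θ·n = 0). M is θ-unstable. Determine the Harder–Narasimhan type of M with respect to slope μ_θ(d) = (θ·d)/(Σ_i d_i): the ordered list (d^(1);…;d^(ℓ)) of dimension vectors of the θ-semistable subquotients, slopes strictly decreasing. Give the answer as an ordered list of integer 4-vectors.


Via rank(M_{q-1}∘⋯∘M_p): M ≅ I[1,3], I[1,4], I[4,4]^3.
μ_θ-semistable layers: μ^(1)=17; μ^(2)=19/2; μ^(3)=9/2; μ^(4)=-18

((0, 0, 1, 0); (1, 1, 0, 0); (1, 1, 1, 1); (0, 0, 0, 3))


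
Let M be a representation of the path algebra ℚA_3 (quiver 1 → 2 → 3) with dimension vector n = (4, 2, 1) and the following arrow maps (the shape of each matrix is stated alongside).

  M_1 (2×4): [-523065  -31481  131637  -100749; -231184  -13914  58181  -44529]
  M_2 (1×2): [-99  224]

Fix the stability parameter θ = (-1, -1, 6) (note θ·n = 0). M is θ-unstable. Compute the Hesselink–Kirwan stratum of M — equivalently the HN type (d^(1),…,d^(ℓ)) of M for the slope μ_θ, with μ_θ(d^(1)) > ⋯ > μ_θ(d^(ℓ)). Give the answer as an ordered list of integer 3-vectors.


Interval decomposition of M: I[1,1]^2, I[1,2], I[1,3].
HN type (ℓ=2): μ^(1)=6; μ^(2)=-1

((0, 0, 1); (4, 2, 0))


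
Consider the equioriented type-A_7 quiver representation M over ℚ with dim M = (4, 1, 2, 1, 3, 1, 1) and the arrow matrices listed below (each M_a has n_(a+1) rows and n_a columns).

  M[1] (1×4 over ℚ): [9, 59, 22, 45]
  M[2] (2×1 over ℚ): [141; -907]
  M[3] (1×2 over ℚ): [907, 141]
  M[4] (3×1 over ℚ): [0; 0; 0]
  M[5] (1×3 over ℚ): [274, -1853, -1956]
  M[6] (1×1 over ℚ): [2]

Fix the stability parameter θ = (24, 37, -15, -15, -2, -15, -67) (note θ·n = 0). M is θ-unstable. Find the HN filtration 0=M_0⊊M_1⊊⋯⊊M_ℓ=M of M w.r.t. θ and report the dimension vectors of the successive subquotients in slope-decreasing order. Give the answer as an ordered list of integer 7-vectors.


Via rank(M_{q-1}∘⋯∘M_p): M ≅ I[1,1]^3, I[1,3], I[3,4], I[5,5]^2, I[5,7].
μ_θ-semistable layers: μ^(1)=24; μ^(2)=46/3; μ^(3)=-2; μ^(4)=-15; μ^(5)=-28

((3, 0, 0, 0, 0, 0, 0); (1, 1, 1, 0, 0, 0, 0); (0, 0, 0, 0, 2, 0, 0); (0, 0, 1, 1, 0, 0, 0); (0, 0, 0, 0, 1, 1, 1))


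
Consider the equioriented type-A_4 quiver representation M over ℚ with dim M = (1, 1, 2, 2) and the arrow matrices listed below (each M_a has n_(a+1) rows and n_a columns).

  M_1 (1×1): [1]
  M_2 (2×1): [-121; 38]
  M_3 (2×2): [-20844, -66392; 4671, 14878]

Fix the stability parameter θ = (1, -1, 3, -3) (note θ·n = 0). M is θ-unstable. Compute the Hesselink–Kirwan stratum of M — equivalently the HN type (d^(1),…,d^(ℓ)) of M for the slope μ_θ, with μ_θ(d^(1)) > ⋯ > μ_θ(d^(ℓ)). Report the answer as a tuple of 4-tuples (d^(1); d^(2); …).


Interval decomposition of M: I[1,4], I[3,3], I[4,4].
HN type (ℓ=3): μ^(1)=3; μ^(2)=0; μ^(3)=-3

((0, 0, 1, 0); (1, 1, 1, 1); (0, 0, 0, 1))


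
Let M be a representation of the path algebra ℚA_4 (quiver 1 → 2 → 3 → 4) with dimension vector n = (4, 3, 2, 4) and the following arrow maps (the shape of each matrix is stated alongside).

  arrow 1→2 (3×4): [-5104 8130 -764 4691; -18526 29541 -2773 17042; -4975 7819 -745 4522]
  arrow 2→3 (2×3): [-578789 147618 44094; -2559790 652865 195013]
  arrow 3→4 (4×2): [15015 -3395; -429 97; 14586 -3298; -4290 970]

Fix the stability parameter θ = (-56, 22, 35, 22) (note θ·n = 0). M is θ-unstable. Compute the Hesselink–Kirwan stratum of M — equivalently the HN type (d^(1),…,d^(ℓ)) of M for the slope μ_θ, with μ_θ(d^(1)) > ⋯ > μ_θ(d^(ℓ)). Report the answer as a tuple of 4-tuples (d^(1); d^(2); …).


Interval decomposition of M: I[1,1], I[1,2], I[1,3], I[1,4], I[4,4]^3.
HN type (ℓ=4): μ^(1)=35; μ^(2)=57/2; μ^(3)=22; μ^(4)=-56

((0, 0, 1, 0); (0, 0, 1, 1); (0, 3, 0, 3); (4, 0, 0, 0))


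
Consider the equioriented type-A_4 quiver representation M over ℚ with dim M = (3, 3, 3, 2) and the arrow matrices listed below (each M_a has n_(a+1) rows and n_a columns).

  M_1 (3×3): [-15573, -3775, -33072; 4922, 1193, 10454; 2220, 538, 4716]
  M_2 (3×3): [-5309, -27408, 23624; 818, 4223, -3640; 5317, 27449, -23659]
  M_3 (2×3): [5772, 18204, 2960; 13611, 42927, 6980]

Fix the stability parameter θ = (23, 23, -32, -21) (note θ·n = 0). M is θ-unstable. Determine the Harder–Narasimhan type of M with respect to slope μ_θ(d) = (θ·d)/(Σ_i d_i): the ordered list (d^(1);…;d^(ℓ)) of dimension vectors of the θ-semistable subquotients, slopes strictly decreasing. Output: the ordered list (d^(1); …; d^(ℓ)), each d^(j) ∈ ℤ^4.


Via rank(M_{q-1}∘⋯∘M_p): M ≅ I[1,1], I[1,3], I[1,4], I[2,3], I[4,4].
μ_θ-semistable layers: μ^(1)=23; μ^(2)=14/3; μ^(3)=-7/4; μ^(4)=-9/2; μ^(5)=-21

((1, 0, 0, 0); (1, 1, 1, 0); (1, 1, 1, 1); (0, 1, 1, 0); (0, 0, 0, 1))


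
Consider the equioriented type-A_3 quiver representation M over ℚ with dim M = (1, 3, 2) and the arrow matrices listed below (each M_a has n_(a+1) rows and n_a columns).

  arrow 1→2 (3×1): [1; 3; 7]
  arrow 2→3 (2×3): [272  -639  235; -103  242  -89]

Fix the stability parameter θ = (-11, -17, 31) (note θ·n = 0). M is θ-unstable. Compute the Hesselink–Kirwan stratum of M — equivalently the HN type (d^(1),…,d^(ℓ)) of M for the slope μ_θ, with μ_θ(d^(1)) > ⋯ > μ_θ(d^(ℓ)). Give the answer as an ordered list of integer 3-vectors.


Barcode: M ≅ I[1,2], I[2,3]^2. HN layers by μ_θ (3 steps, strictly decreasing):
  μ^(1)=31; μ^(2)=-14; μ^(3)=-17

((0, 0, 2); (1, 1, 0); (0, 2, 0))


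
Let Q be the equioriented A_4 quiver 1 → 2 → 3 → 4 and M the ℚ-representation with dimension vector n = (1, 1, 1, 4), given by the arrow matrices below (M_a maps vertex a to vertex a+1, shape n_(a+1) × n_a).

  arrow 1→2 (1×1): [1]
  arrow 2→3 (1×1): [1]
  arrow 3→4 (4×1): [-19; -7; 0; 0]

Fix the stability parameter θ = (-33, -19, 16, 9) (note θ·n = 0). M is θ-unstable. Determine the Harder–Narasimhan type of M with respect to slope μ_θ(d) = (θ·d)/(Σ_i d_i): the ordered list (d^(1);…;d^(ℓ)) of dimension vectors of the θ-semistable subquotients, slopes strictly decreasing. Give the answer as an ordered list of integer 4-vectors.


Via rank(M_{q-1}∘⋯∘M_p): M ≅ I[1,4], I[4,4]^3.
μ_θ-semistable layers: μ^(1)=25/2; μ^(2)=9; μ^(3)=-19; μ^(4)=-33

((0, 0, 1, 1); (0, 0, 0, 3); (0, 1, 0, 0); (1, 0, 0, 0))


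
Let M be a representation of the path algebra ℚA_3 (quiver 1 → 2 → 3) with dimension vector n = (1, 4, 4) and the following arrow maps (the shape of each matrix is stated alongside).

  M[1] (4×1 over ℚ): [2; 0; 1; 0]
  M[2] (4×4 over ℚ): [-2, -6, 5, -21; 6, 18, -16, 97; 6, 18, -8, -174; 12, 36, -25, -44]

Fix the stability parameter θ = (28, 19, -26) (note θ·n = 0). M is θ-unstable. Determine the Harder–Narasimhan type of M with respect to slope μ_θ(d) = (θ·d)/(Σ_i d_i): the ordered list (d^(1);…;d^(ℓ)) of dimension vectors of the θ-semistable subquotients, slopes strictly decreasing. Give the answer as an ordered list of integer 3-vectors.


Interval decomposition of M: I[1,3], I[2,2], I[2,3]^2, I[3,3].
HN type (ℓ=4): μ^(1)=19; μ^(2)=7; μ^(3)=-7/2; μ^(4)=-26

((0, 1, 0); (1, 1, 1); (0, 2, 2); (0, 0, 1))


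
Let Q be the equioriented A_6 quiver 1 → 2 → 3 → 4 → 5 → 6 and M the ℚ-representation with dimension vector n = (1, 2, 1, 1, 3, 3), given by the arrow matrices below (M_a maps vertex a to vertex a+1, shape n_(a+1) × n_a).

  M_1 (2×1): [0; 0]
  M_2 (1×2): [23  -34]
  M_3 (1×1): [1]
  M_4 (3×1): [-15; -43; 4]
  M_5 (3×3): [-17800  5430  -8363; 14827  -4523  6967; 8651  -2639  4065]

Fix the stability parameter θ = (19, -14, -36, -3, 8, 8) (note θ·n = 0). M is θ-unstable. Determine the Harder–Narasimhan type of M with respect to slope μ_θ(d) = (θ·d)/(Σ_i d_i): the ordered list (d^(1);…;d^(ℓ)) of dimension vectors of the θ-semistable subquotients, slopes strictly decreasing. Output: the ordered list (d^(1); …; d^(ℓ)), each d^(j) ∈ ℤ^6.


Barcode: M ≅ I[1,1], I[2,2], I[2,6], I[5,5], I[5,6], I[6,6]. HN layers by μ_θ (5 steps, strictly decreasing):
  μ^(1)=19; μ^(2)=8; μ^(3)=-3; μ^(4)=-14; μ^(5)=-25

((1, 0, 0, 0, 0, 0); (0, 0, 0, 0, 3, 3); (0, 0, 0, 1, 0, 0); (0, 1, 0, 0, 0, 0); (0, 1, 1, 0, 0, 0))


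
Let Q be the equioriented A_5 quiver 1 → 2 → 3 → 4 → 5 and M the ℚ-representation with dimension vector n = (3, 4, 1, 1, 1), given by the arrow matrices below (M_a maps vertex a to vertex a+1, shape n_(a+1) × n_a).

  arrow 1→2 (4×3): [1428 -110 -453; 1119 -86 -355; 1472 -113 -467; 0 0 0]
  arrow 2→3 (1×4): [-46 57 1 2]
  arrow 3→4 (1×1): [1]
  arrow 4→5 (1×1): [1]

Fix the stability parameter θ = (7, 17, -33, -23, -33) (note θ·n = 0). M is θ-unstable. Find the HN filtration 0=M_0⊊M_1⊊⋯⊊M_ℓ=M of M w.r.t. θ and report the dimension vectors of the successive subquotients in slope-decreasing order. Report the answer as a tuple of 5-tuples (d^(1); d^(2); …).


Interval decomposition of M: I[1,2]^2, I[1,5], I[2,2].
HN type (ℓ=3): μ^(1)=17; μ^(2)=7; μ^(3)=-13

((0, 3, 0, 0, 0); (2, 0, 0, 0, 0); (1, 1, 1, 1, 1))


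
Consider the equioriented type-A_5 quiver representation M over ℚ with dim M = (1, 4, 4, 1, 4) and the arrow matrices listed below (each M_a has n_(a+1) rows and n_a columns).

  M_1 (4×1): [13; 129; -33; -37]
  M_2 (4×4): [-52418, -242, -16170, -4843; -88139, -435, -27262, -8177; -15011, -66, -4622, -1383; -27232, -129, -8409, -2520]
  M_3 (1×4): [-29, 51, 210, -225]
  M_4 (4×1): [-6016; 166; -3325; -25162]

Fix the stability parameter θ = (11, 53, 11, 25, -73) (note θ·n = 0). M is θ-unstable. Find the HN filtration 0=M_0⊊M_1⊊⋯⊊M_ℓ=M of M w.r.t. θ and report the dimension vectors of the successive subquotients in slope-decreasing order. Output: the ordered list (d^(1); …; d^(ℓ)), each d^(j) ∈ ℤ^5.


Via rank(M_{q-1}∘⋯∘M_p): M ≅ I[1,5], I[2,3]^3, I[5,5]^3.
μ_θ-semistable layers: μ^(1)=32; μ^(2)=27/5; μ^(3)=-73

((0, 3, 3, 0, 0); (1, 1, 1, 1, 1); (0, 0, 0, 0, 3))


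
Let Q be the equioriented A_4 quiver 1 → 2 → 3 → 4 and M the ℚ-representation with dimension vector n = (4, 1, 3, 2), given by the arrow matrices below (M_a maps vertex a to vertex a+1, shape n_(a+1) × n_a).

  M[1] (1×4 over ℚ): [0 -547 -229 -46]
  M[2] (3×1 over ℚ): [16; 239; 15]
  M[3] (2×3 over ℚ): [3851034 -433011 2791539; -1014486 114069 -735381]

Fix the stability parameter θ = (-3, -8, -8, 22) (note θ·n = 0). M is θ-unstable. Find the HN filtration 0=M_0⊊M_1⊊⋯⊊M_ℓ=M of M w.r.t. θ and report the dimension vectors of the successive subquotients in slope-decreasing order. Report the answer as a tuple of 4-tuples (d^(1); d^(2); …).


Barcode: M ≅ I[1,1]^3, I[1,3], I[3,3], I[3,4], I[4,4]. HN layers by μ_θ (4 steps, strictly decreasing):
  μ^(1)=22; μ^(2)=-3; μ^(3)=-19/3; μ^(4)=-8

((0, 0, 0, 2); (3, 0, 0, 0); (1, 1, 1, 0); (0, 0, 2, 0))


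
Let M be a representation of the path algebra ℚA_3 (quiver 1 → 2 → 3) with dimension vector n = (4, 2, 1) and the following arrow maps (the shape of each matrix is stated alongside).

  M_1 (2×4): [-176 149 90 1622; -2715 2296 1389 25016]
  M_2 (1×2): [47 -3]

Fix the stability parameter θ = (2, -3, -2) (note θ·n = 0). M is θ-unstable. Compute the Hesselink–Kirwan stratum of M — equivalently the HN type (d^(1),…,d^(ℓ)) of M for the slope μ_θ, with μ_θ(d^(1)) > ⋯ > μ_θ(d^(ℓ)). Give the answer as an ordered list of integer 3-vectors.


Interval decomposition of M: I[1,1]^2, I[1,2], I[1,3].
HN type (ℓ=3): μ^(1)=2; μ^(2)=-1/2; μ^(3)=-1

((2, 0, 0); (1, 1, 0); (1, 1, 1))


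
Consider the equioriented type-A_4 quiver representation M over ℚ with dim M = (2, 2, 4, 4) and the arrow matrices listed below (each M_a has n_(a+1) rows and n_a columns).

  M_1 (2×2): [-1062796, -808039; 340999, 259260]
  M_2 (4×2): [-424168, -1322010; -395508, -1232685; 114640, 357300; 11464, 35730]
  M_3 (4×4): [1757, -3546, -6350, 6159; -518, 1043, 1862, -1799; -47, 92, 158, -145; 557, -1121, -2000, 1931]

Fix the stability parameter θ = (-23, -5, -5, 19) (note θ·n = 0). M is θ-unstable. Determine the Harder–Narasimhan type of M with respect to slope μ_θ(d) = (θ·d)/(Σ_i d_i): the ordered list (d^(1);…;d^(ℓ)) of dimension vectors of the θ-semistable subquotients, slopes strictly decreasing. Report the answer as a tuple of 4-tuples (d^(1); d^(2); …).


Interval decomposition of M: I[1,2], I[1,4], I[3,3], I[3,4]^2, I[4,4].
HN type (ℓ=3): μ^(1)=19; μ^(2)=-5; μ^(3)=-23

((0, 0, 0, 4); (0, 2, 4, 0); (2, 0, 0, 0))


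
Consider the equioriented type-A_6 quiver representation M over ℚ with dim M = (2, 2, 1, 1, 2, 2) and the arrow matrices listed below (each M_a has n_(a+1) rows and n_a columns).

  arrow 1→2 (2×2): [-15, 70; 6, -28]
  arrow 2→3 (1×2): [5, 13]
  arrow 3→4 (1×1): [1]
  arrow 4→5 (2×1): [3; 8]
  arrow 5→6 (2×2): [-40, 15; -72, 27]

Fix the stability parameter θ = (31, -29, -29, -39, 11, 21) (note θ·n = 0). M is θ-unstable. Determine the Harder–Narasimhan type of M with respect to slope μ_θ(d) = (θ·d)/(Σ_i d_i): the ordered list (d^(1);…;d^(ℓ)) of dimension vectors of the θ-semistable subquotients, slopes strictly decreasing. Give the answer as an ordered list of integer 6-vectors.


Via rank(M_{q-1}∘⋯∘M_p): M ≅ I[1,1], I[1,5], I[2,2], I[5,6], I[6,6].
μ_θ-semistable layers: μ^(1)=31; μ^(2)=21; μ^(3)=11; μ^(4)=-33/2; μ^(5)=-29

((1, 0, 0, 0, 0, 0); (0, 0, 0, 0, 0, 2); (0, 0, 0, 0, 2, 0); (1, 1, 1, 1, 0, 0); (0, 1, 0, 0, 0, 0))


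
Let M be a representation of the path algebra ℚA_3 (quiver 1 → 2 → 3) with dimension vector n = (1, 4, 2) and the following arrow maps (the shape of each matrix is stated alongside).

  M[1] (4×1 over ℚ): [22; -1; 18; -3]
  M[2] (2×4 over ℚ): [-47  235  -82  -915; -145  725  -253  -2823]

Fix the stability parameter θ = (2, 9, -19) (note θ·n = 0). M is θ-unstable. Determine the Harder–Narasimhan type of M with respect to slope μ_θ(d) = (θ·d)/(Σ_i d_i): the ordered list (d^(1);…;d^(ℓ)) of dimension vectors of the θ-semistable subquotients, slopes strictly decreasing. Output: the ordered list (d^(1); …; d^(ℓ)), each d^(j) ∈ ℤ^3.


Barcode: M ≅ I[1,2], I[2,2], I[2,3]^2. HN layers by μ_θ (3 steps, strictly decreasing):
  μ^(1)=9; μ^(2)=2; μ^(3)=-5

((0, 2, 0); (1, 0, 0); (0, 2, 2))


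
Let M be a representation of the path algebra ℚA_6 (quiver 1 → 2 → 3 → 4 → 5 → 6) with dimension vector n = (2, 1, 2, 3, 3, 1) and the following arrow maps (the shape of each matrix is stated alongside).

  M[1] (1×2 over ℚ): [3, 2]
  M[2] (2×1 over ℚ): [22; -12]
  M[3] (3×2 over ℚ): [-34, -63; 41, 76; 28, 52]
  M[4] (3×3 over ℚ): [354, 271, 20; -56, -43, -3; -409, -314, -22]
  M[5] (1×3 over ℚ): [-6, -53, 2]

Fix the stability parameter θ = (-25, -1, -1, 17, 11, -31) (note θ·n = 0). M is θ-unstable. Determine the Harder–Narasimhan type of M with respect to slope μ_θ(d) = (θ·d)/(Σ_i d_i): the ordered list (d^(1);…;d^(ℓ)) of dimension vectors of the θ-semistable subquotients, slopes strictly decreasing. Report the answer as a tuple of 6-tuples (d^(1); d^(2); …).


Via rank(M_{q-1}∘⋯∘M_p): M ≅ I[1,1], I[1,6], I[3,5], I[4,5].
μ_θ-semistable layers: μ^(1)=14; μ^(2)=-1; μ^(3)=-25

((0, 0, 0, 2, 2, 0); (0, 1, 2, 1, 1, 1); (2, 0, 0, 0, 0, 0))


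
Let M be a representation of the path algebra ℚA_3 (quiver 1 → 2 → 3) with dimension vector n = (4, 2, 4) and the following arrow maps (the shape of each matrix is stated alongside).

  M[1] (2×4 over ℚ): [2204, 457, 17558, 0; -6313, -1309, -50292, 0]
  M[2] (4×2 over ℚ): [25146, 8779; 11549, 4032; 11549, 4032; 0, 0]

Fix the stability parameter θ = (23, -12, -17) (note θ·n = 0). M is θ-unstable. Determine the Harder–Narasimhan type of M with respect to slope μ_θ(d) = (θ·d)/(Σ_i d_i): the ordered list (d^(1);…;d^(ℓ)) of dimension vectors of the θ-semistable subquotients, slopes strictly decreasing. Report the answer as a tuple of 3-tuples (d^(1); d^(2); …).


Via rank(M_{q-1}∘⋯∘M_p): M ≅ I[1,1]^2, I[1,3]^2, I[3,3]^2.
μ_θ-semistable layers: μ^(1)=23; μ^(2)=-2; μ^(3)=-17

((2, 0, 0); (2, 2, 2); (0, 0, 2))


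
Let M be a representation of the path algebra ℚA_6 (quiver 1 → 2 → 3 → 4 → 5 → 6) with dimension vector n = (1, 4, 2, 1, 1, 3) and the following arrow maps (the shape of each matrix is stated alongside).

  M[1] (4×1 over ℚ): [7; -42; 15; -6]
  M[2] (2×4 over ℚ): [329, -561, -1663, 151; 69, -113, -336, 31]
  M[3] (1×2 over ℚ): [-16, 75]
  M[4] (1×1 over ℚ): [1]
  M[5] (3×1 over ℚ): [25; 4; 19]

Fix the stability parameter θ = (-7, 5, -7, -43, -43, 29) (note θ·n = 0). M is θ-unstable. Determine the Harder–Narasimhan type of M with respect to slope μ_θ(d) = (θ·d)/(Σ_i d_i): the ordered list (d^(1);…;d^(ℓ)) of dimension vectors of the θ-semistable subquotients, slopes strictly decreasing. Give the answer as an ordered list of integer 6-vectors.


Interval decomposition of M: I[1,6], I[2,2]^2, I[2,3], I[6,6]^2.
HN type (ℓ=4): μ^(1)=29; μ^(2)=5; μ^(3)=-1; μ^(4)=-19

((0, 0, 0, 0, 0, 3); (0, 2, 0, 0, 0, 0); (0, 1, 1, 0, 0, 0); (1, 1, 1, 1, 1, 0))


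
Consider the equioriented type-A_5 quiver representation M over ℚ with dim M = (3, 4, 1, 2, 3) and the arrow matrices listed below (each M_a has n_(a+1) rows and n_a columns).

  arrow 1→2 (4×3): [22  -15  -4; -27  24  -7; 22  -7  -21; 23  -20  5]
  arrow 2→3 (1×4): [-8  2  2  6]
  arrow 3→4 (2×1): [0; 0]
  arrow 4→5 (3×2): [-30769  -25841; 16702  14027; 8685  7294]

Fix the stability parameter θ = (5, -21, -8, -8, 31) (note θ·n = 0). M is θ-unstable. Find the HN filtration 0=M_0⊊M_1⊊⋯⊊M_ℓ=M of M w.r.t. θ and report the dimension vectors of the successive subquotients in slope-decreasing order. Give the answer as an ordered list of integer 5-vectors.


Interval decomposition of M: I[1,2]^2, I[1,3], I[2,2], I[4,5]^2, I[5,5].
HN type (ℓ=3): μ^(1)=31; μ^(2)=-8; μ^(3)=-21

((0, 0, 0, 0, 3); (3, 3, 1, 2, 0); (0, 1, 0, 0, 0))


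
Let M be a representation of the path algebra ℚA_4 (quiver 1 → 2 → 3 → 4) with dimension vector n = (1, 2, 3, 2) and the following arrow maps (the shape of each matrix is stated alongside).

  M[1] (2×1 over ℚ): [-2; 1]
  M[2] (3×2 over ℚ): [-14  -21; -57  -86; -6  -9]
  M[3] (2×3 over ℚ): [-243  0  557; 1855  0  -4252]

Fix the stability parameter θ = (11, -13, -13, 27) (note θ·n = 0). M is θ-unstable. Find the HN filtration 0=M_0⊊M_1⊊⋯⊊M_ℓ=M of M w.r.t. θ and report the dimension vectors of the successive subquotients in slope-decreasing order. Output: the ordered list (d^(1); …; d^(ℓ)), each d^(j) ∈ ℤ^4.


Via rank(M_{q-1}∘⋯∘M_p): M ≅ I[1,4], I[2,3], I[3,4].
μ_θ-semistable layers: μ^(1)=27; μ^(2)=-5; μ^(3)=-13

((0, 0, 0, 2); (1, 1, 1, 0); (0, 1, 2, 0))


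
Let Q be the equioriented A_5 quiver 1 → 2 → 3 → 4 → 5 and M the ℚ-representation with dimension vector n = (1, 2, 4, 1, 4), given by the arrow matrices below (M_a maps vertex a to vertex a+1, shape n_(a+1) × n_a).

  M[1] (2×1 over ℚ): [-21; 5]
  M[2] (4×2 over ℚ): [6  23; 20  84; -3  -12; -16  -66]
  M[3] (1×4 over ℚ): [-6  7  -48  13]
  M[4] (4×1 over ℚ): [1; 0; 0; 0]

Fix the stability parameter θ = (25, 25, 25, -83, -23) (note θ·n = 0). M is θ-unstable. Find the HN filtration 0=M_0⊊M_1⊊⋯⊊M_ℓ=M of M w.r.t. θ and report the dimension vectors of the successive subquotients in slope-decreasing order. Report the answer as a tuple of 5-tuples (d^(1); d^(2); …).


Via rank(M_{q-1}∘⋯∘M_p): M ≅ I[1,3], I[2,5], I[3,3]^2, I[5,5]^3.
μ_θ-semistable layers: μ^(1)=25; μ^(2)=-14; μ^(3)=-23

((1, 1, 3, 0, 0); (0, 1, 1, 1, 1); (0, 0, 0, 0, 3))


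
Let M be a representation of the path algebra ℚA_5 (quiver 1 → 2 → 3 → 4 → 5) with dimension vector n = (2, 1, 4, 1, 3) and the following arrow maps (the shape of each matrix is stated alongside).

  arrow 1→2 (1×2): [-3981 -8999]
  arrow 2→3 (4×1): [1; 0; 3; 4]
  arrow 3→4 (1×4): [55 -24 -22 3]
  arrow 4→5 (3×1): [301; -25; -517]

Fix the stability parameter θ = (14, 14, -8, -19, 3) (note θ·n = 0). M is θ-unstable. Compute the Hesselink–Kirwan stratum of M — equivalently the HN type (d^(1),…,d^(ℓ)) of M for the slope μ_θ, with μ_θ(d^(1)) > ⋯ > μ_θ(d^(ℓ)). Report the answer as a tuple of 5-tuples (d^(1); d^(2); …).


Via rank(M_{q-1}∘⋯∘M_p): M ≅ I[1,1], I[1,5], I[3,3]^3, I[5,5]^2.
μ_θ-semistable layers: μ^(1)=14; μ^(2)=3; μ^(3)=1/4; μ^(4)=-8

((1, 0, 0, 0, 0); (0, 0, 0, 0, 3); (1, 1, 1, 1, 0); (0, 0, 3, 0, 0))


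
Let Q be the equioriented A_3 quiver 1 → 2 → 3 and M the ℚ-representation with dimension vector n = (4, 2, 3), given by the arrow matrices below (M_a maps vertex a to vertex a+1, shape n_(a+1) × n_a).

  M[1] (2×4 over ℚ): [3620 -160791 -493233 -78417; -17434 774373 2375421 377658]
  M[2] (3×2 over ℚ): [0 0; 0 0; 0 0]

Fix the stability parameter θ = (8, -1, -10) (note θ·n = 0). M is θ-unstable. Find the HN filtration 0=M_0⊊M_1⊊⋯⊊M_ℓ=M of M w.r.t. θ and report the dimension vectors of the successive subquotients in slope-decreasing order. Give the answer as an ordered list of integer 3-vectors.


Barcode: M ≅ I[1,1]^2, I[1,2]^2, I[3,3]^3. HN layers by μ_θ (3 steps, strictly decreasing):
  μ^(1)=8; μ^(2)=7/2; μ^(3)=-10

((2, 0, 0); (2, 2, 0); (0, 0, 3))


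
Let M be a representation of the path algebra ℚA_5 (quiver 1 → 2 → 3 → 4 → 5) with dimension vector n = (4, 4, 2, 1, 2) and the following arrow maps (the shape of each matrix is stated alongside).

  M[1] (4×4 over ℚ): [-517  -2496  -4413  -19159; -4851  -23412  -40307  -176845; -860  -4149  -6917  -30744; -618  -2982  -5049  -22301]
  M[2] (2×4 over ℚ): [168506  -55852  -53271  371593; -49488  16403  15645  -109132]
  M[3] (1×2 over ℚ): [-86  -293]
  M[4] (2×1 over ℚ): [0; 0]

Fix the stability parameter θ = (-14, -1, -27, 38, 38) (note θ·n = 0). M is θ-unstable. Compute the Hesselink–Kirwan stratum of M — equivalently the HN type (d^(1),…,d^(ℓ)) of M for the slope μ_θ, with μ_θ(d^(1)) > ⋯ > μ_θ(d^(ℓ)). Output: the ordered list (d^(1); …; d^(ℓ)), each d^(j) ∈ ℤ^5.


Interval decomposition of M: I[1,1], I[1,2], I[1,3], I[1,4], I[2,2], I[5,5]^2.
HN type (ℓ=3): μ^(1)=38; μ^(2)=-1; μ^(3)=-14

((0, 0, 0, 1, 2); (0, 2, 0, 0, 0); (4, 2, 2, 0, 0))


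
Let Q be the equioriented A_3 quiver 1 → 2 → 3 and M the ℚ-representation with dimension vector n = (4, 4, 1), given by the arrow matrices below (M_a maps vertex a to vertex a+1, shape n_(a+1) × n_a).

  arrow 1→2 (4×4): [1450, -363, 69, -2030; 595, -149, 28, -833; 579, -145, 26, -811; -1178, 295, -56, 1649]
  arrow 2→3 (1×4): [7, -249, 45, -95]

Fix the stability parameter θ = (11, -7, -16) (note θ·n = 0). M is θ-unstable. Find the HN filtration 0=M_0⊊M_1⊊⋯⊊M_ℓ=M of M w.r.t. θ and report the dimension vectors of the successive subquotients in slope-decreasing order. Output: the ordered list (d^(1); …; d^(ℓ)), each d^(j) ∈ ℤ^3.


Via rank(M_{q-1}∘⋯∘M_p): M ≅ I[1,1], I[1,2]^2, I[1,3], I[2,2].
μ_θ-semistable layers: μ^(1)=11; μ^(2)=2; μ^(3)=-4; μ^(4)=-7

((1, 0, 0); (2, 2, 0); (1, 1, 1); (0, 1, 0))


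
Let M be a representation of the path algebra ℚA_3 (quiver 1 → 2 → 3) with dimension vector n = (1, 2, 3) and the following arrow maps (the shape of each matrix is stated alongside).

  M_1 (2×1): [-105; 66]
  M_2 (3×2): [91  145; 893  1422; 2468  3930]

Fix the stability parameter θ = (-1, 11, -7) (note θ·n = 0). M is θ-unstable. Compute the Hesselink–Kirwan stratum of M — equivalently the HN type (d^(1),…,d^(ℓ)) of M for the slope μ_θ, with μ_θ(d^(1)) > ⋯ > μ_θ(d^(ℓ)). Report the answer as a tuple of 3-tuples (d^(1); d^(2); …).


Via rank(M_{q-1}∘⋯∘M_p): M ≅ I[1,3], I[2,3], I[3,3].
μ_θ-semistable layers: μ^(1)=2; μ^(2)=-1; μ^(3)=-7

((0, 2, 2); (1, 0, 0); (0, 0, 1))
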